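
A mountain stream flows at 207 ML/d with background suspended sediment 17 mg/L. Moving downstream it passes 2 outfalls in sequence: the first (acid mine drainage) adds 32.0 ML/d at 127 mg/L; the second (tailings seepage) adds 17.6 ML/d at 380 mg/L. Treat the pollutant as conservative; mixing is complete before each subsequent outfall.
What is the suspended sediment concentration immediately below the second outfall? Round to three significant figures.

55.6 mg/L

Below outfall 1: Q → 239.0 ML/d, C = (207.0·17.00 + 32.00·127.0)/239.0 = 31.73 mg/L.
Below outfall 2: Q → 256.6 ML/d, C = (239.0·31.73 + 17.60·380.0)/256.6 = 55.62 mg/L.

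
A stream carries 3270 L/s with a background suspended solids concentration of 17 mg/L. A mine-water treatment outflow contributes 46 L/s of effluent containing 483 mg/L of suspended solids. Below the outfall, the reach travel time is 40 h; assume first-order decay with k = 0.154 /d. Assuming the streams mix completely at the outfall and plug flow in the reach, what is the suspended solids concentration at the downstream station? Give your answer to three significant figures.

18.2 mg/L

After mixing, C = (3270·17.00 + 46.00·483.0) / 3316 = 77810/3316 = 23.46 mg/L.
Decay over the reach: 23.46·exp(−kt) = 23.46·0.7736 = 18.15 mg/L.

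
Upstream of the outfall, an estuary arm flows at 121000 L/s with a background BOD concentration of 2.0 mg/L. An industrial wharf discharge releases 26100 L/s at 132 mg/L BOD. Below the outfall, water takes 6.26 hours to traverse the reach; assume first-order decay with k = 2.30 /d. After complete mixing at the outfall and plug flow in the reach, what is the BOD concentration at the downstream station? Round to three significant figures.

13.8 mg/L

Mass balance: C = (121000·2.000 + 26100·132.0) / 147100 = 3687000/147100 = 25.07 mg/L.
After decay, C = 25.07 × e^(−kt) = 25.07 × 0.5489 = 13.76 mg/L.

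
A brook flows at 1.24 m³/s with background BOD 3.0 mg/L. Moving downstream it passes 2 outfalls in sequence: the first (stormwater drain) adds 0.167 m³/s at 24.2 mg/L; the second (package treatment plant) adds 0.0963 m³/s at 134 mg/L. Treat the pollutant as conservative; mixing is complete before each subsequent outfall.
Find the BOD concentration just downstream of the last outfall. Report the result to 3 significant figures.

Outfall 1: combined Q = 1.407 m³/s; C = (1.240·3.000 + 0.1670·24.20)/1.407 = 5.516 mg/L.
Outfall 2: combined Q = 1.503 m³/s; C = (1.407·5.516 + 0.09630·134.0)/1.503 = 13.75 mg/L.

13.7 mg/L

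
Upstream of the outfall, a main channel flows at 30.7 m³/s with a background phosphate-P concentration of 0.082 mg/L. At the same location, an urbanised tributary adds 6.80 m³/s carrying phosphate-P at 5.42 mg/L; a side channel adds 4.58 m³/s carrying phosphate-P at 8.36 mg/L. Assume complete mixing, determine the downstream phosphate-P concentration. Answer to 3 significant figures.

After mixing, C = (30.70·0.08200 + 6.800·5.420 + 4.580·8.360) / 42.08 = 77.66/42.08 = 1.846 mg/L.

1.85 mg/L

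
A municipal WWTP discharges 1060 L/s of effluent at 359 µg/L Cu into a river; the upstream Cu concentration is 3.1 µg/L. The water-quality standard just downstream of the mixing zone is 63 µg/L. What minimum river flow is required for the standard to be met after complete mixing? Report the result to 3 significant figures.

5240 L/s

Set C_mix = 63: (Q·3.100 + 1060·359.0) / (Q + 1060) = 63
→ Q = 1060·(359.0 − 63)/(63 − 3.100) = 5238 L/s.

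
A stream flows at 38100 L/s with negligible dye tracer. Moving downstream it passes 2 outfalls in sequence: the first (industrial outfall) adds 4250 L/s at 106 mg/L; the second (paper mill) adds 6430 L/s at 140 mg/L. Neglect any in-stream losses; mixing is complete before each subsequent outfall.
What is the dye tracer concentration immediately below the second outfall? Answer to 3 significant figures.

Outfall 1: combined Q = 42350 L/s; C = (38100·0 + 4250·106.0)/42350 = 10.64 mg/L.
Outfall 2: combined Q = 48780 L/s; C = (42350·10.64 + 6430·140.0)/48780 = 27.69 mg/L.

27.7 mg/L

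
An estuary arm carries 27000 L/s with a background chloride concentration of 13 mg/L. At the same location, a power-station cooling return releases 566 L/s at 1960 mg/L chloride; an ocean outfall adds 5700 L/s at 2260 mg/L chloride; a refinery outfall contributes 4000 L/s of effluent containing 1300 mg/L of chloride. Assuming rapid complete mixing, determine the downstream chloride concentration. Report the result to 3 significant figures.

Mixed concentration C = ΣQC/ΣQ = (27000·13.00 + 566.0·1960 + 5700·2260 + 4000·1300) / 37270 = 19540000/37270 = 524.4 mg/L.

524 mg/L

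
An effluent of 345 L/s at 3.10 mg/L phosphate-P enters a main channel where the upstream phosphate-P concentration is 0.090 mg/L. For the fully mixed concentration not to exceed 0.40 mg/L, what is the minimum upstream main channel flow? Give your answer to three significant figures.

3000 L/s

Set C_mix = 0.40: (Q·0.09000 + 345.0·3.100) / (Q + 345.0) = 0.40
→ Q = 345.0·(3.100 − 0.40)/(0.40 − 0.09000) = 3005 L/s.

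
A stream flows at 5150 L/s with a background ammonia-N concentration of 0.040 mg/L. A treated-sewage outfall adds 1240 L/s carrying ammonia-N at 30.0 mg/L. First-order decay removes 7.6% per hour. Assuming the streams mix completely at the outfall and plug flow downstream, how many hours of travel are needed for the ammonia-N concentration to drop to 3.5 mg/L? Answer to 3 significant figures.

Mass balance: C = (5150·0.04000 + 1240·30.00) / 6390 = 37410/6390 = 5.854 mg/L.
7.6%/h lost → k = −ln(1 − 0.076) = 0.07904 h⁻¹.
5.854·exp(−k·t) = 3.5 → t = ln(5.854/3.5)/k = 23430 s = 6.507 h.

6.51 h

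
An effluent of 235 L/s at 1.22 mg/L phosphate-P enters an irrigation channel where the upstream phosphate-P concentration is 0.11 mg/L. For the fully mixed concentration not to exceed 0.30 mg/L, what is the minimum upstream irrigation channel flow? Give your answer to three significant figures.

Set C_mix = 0.30: (Q·0.1100 + 235.0·1.220) / (Q + 235.0) = 0.30
→ Q = 235.0·(1.220 − 0.30)/(0.30 − 0.1100) = 1138 L/s.

1140 L/s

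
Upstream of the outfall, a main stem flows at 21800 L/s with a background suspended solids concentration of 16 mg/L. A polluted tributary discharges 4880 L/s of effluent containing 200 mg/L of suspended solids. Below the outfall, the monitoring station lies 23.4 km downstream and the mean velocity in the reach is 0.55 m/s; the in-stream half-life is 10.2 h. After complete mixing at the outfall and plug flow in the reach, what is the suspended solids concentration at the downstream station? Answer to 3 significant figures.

Mixed concentration C = ΣQC/ΣQ = (21800·16.00 + 4880·200.0) / 26680 = 1325000/26680 = 49.66 mg/L.
Travel time t = 23.4·1000 / 0.55 = 42550 s = 11.82 h.
Half-life 10.2 h → k = ln 2 / 10.2 = 0.06796 h⁻¹ = 1.631 d⁻¹.
First-order decay: C = 49.66·exp(−k·t) = 49.66·0.4479 = 22.24 mg/L.

22.2 mg/L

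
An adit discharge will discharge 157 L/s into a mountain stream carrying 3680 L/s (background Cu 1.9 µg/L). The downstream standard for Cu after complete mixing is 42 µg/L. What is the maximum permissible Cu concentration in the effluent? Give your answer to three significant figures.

At the limit, (Qr·Cr + Qe·Cₑ)/(Qr + Qe) = 42:
Cₑ = (3837·42 − 3680·1.900) / 157.0 = 981.9 µg/L.

982 µg/L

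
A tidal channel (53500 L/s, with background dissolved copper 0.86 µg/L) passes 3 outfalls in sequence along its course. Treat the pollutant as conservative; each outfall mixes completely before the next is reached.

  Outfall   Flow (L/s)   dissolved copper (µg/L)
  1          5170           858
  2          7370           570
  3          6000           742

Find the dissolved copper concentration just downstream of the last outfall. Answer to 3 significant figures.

Outfall 1: combined Q = 58670 L/s; C = (53500·0.8600 + 5170·858.0)/58670 = 76.39 µg/L.
Outfall 2: combined Q = 66040 L/s; C = (58670·76.39 + 7370·570.0)/66040 = 131.5 µg/L.
Outfall 3: combined Q = 72040 L/s; C = (66040·131.5 + 6000·742.0)/72040 = 182.3 µg/L.

182 µg/L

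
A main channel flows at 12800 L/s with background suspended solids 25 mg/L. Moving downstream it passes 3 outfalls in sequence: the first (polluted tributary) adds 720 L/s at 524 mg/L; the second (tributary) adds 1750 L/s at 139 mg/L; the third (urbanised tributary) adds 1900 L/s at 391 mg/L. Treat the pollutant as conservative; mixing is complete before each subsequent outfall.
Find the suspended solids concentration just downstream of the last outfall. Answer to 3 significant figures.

98.0 mg/L

After outfall 1: Q = 12800 + 720.0 = 13520 L/s; C = (12800·25.00 + 720.0·524.0)/13520 = 51.57 mg/L.
After outfall 2: Q = 13520 + 1750 = 15270 L/s; C = (13520·51.57 + 1750·139.0)/15270 = 61.59 mg/L.
After outfall 3: Q = 15270 + 1900 = 17170 L/s; C = (15270·61.59 + 1900·391.0)/17170 = 98.04 mg/L.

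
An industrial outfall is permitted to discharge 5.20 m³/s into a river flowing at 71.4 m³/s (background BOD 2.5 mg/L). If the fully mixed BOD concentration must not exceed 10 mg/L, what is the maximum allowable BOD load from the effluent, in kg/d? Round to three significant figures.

Mass balance at the limit: 71.40·2.500 + 5.200·Cₑ = 76.60·10 → Cₑ = 113.0 mg/L.
Load = 5.200 m³/s × 113.0 g/m³ × 86 400 s/d = 50760 kg/d.

50800 kg/d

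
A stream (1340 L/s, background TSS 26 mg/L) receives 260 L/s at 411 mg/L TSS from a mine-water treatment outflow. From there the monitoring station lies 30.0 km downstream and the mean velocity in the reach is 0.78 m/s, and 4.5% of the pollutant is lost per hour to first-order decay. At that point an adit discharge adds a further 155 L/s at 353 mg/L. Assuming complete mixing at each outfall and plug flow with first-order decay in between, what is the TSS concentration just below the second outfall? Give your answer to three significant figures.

After mixing, C = (1340·26.00 + 260.0·411.0) / 1600 = 141700/1600 = 88.56 mg/L; combined flow 1600 L/s.
Travel time t = 30.0·1000 / 0.78 = 38460 s = 10.68 h.
4.5%/h lost → k = −ln(1 − 0.045) = 0.04604 h⁻¹.
Applying C = C₀e^(−kt): 88.56 × 0.6114 = 54.15 mg/L.
At the second outfall, C = (1600·54.15 + 155.0·353.0) / (1600 + 155.0) = 80.55 mg/L.

80.5 mg/L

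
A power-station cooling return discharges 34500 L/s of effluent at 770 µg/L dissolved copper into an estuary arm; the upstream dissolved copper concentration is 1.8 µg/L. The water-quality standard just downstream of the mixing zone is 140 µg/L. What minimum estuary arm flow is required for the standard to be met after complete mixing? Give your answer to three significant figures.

157000 L/s

Set C_mix = 140: (Q·1.800 + 34500·770.0) / (Q + 34500) = 140
→ Q = 34500·(770.0 − 140)/(140 − 1.800) = 157300 L/s.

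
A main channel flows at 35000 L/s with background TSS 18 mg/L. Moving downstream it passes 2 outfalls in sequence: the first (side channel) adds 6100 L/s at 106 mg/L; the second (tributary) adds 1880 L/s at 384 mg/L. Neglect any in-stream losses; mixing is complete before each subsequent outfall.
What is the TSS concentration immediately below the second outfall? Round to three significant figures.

46.5 mg/L

Outfall 1: combined Q = 41100 L/s; C = (35000·18.00 + 6100·106.0)/41100 = 31.06 mg/L.
Outfall 2: combined Q = 42980 L/s; C = (41100·31.06 + 1880·384.0)/42980 = 46.50 mg/L.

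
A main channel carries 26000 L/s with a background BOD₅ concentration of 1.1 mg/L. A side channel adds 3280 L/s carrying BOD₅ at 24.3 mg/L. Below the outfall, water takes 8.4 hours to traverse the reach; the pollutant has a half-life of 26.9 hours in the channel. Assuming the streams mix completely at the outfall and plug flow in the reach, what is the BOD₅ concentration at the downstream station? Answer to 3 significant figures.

2.98 mg/L

Flow-weighted average: C = (26000·1.100 + 3280·24.30) / 29280 = 108300/29280 = 3.699 mg/L.
Half-life 26.9 h → k = ln 2 / 26.9 = 0.02577 h⁻¹ = 0.6184 d⁻¹.
Decay over the reach: 3.699·exp(−kt) = 3.699·0.8054 = 2.979 mg/L.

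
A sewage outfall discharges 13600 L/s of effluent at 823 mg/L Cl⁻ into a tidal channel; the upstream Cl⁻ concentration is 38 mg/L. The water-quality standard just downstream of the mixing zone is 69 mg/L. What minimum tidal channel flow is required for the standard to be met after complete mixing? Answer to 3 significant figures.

331000 L/s

Set C_mix = 69: (Q·38.00 + 13600·823.0) / (Q + 13600) = 69
→ Q = 13600·(823.0 − 69)/(69 − 38.00) = 330800 L/s.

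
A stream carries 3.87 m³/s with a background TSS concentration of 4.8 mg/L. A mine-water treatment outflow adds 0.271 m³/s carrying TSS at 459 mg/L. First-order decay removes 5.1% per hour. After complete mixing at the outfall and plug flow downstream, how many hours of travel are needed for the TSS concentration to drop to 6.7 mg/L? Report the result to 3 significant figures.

Mass balance: C = (3.870·4.800 + 0.2710·459.0) / 4.141 = 143.0/4.141 = 34.52 mg/L.
5.1%/h lost → k = −ln(1 − 0.051) = 0.05235 h⁻¹.
34.52·exp(−k·t) = 6.7 → t = ln(34.52/6.7)/k = 112800 s = 31.32 h.

31.3 h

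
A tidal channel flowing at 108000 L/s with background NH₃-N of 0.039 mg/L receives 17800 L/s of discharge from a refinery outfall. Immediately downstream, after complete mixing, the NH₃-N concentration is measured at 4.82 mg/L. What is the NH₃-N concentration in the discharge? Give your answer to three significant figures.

33.8 mg/L

Mass balance: 108000·0.03900 + 17800·Cₑ = 125800·4.820
→ Cₑ = (125800·4.820 − 108000·0.03900) / 17800 = 33.83 mg/L.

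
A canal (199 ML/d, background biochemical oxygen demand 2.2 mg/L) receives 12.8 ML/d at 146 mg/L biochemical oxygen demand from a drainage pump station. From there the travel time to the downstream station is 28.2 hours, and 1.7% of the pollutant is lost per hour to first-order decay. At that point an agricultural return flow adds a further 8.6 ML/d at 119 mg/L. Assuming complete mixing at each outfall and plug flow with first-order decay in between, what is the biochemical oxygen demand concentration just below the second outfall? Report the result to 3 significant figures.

Conservation of mass: C = (199.0·2.200 + 12.80·146.0) / 211.8 = 2307/211.8 = 10.89 mg/L; combined flow 211.8 ML/d.
1.7%/h lost → k = −ln(1 − 0.017) = 0.01715 h⁻¹.
Decay over the reach: 10.89·exp(−kt) = 10.89·0.6166 = 6.715 mg/L.
At the second outfall, C = (211.8·6.715 + 8.600·119.0) / (211.8 + 8.600) = 11.10 mg/L.

11.1 mg/L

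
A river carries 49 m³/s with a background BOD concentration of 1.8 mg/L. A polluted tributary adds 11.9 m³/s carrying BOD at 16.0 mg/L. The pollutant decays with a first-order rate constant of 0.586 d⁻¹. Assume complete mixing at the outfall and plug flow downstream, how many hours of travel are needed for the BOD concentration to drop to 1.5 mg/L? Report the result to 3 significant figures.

Conservation of mass: C = (49.00·1.800 + 11.90·16.00) / 60.90 = 278.6/60.90 = 4.575 mg/L.
4.575·exp(−k·t) = 1.5 → t = ln(4.575/1.5)/k = 164400 s = 45.67 h.

45.7 h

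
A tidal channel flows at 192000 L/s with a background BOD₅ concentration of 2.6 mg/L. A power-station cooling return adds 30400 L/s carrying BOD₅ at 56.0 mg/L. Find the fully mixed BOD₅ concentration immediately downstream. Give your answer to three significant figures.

9.90 mg/L

Conservation of mass: C = (192000·2.600 + 30400·56.00) / 222400 = 2202000/222400 = 9.899 mg/L.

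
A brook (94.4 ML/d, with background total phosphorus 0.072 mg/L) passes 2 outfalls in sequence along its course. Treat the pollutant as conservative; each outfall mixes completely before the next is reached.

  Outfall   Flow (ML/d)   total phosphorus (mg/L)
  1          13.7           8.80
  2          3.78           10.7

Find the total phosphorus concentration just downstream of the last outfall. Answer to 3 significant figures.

Outfall 1: combined Q = 108.1 ML/d; C = (94.40·0.07200 + 13.70·8.800)/108.1 = 1.178 mg/L.
Outfall 2: combined Q = 111.9 ML/d; C = (108.1·1.178 + 3.780·10.70)/111.9 = 1.500 mg/L.

1.50 mg/L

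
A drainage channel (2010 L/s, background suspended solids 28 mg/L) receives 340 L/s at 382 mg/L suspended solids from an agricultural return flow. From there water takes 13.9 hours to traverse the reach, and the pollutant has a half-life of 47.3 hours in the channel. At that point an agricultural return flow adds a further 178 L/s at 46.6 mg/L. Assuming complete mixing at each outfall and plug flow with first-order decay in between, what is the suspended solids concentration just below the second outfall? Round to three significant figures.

63.3 mg/L

Mixed concentration C = ΣQC/ΣQ = (2010·28.00 + 340.0·382.0) / 2350 = 186200/2350 = 79.22 mg/L; combined flow 2350 L/s.
Half-life 47.3 h → k = ln 2 / 47.3 = 0.01465 h⁻¹ = 0.3517 d⁻¹.
After decay, C = 79.22 × e^(−kt) = 79.22 × 0.8157 = 64.62 mg/L.
Second outfall: C = (2350·64.62 + 178.0·46.60)/2528 = 63.35 mg/L.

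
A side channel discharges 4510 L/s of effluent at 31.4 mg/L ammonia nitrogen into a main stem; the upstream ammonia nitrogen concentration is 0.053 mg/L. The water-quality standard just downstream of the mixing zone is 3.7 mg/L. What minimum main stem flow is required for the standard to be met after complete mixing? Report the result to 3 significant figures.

Set C_mix = 3.7: (Q·0.05300 + 4510·31.40) / (Q + 4510) = 3.7
→ Q = 4510·(31.40 − 3.7)/(3.7 − 0.05300) = 34250 L/s.

34300 L/s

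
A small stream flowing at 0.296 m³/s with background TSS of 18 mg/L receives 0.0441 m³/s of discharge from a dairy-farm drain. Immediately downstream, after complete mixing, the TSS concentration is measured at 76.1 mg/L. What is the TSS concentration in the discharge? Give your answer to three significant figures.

466 mg/L

Mass balance: 0.2960·18.00 + 0.04410·Cₑ = 0.3401·76.10
→ Cₑ = (0.3401·76.10 − 0.2960·18.00) / 0.04410 = 466.1 mg/L.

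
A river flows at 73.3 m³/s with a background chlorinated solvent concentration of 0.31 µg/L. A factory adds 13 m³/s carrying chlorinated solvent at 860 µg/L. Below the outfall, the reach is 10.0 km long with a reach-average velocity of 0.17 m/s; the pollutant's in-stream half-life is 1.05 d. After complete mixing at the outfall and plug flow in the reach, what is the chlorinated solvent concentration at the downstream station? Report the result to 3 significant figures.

Conservation of mass: C = (73.30·0.3100 + 13.00·860.0) / 86.30 = 11200/86.30 = 129.8 µg/L.
Travel time t = 10.0·1000 / 0.17 = 58820 s = 16.34 h.
Half-life 1.05 d → k = ln 2 / 1.05 = 0.6601 d⁻¹.
First-order decay: C = 129.8·exp(−k·t) = 129.8·0.6380 = 82.82 µg/L.

82.8 µg/L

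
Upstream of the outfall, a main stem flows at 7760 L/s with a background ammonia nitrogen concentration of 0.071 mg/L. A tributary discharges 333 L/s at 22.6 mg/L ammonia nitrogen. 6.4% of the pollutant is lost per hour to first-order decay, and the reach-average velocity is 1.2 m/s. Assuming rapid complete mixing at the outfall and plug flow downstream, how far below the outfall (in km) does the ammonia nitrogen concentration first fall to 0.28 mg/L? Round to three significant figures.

83.0 km

Mass balance: C = (7760·0.07100 + 333.0·22.60) / 8093 = 8077/8093 = 0.9980 mg/L.
6.4%/h lost → k = −ln(1 − 0.064) = 0.06614 h⁻¹.
Set 0.9980·exp(−k·t) = 0.28 → t = ln(0.9980/0.28)/k = 69180 s = 19.22 h.
Distance = v·t = 1.2·69180 = 83010 m = 83.01 km.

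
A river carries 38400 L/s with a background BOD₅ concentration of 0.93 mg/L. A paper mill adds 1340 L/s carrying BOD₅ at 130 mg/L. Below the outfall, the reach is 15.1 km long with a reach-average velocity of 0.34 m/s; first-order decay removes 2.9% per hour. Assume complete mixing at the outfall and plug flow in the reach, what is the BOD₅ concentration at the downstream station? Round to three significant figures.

After mixing, C = (38400·0.9300 + 1340·130.0) / 39740 = 209900/39740 = 5.282 mg/L.
Travel time t = 15.1·1000 / 0.34 = 44410 s = 12.34 h.
2.9%/h lost → k = −ln(1 − 0.029) = 0.02943 h⁻¹.
First-order decay: C = 5.282·exp(−k·t) = 5.282·0.6956 = 3.674 mg/L.

3.67 mg/L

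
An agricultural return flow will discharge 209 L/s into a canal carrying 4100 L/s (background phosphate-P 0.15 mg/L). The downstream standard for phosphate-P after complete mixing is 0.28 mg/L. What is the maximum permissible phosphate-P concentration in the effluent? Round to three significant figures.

At the limit, (Qr·Cr + Qe·Cₑ)/(Qr + Qe) = 0.28:
Cₑ = (4309·0.28 − 4100·0.1500) / 209.0 = 2.830 mg/L.

2.83 mg/L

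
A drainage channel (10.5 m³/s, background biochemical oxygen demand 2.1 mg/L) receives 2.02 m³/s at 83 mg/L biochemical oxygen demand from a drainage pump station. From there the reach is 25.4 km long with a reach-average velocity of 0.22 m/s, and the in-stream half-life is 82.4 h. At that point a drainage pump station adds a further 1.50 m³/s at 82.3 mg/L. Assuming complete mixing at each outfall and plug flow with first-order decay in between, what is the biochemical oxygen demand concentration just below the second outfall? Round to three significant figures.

Conservation of mass: C = (10.50·2.100 + 2.020·83.00) / 12.52 = 189.7/12.52 = 15.15 mg/L; combined flow 12.52 m³/s.
Travel time t = 25.4·1000 / 0.22 = 115500 s = 32.07 h.
Half-life 82.4 h → k = ln 2 / 82.4 = 0.008412 h⁻¹ = 0.2019 d⁻¹.
First-order decay: C = 15.15·exp(−k·t) = 15.15·0.7635 = 11.57 mg/L.
At the second outfall, C = (12.52·11.57 + 1.500·82.30) / (12.52 + 1.500) = 19.14 mg/L.

19.1 mg/L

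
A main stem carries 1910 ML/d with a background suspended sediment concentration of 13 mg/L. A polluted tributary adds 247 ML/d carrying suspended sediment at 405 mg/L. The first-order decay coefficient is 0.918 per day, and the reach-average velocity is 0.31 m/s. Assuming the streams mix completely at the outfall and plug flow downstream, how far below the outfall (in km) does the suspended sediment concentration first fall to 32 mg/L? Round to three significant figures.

17.3 km

After mixing, C = (1910·13.00 + 247.0·405.0) / 2157 = 124900/2157 = 57.89 mg/L.
Set 57.89·exp(−k·t) = 32 → t = ln(57.89/32)/k = 55790 s = 15.50 h.
Distance = v·t = 0.31·55790 = 17300 m = 17.30 km.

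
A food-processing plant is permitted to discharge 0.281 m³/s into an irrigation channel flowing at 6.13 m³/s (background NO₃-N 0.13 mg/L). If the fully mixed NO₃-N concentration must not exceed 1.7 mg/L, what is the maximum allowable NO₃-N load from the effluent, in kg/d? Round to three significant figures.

873 kg/d

Mass balance at the limit: 6.130·0.1300 + 0.2810·Cₑ = 6.411·1.7 → Cₑ = 35.95 mg/L.
Load = 0.2810 m³/s × 35.95 g/m³ × 86 400 s/d = 872.8 kg/d.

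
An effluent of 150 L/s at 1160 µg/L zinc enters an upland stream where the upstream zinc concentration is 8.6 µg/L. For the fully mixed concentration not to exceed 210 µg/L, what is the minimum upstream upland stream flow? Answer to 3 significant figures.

Set C_mix = 210: (Q·8.600 + 150.0·1160) / (Q + 150.0) = 210
→ Q = 150.0·(1160 − 210)/(210 − 8.600) = 707.5 L/s.

708 L/s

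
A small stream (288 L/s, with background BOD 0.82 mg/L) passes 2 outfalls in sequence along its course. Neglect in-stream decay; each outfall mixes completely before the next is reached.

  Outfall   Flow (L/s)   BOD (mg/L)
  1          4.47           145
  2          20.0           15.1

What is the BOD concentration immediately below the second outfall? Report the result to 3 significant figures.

After outfall 1: Q = 288.0 + 4.470 = 292.5 L/s; C = (288.0·0.8200 + 4.470·145.0)/292.5 = 3.024 mg/L.
After outfall 2: Q = 292.5 + 20.00 = 312.5 L/s; C = (292.5·3.024 + 20.00·15.10)/312.5 = 3.797 mg/L.

3.80 mg/L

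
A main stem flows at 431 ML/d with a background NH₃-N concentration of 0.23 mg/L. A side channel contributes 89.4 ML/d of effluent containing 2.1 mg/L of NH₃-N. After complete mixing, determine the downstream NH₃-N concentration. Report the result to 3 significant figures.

0.551 mg/L

Conservation of mass: C = (431.0·0.2300 + 89.40·2.100) / 520.4 = 286.9/520.4 = 0.5512 mg/L.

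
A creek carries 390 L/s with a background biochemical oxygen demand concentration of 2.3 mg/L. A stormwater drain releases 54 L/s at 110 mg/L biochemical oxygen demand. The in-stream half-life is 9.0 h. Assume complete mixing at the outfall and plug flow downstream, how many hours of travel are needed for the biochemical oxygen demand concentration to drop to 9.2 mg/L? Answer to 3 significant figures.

6.69 h

Conservation of mass: C = (390.0·2.300 + 54.00·110.0) / 444.0 = 6837/444.0 = 15.40 mg/L.
Half-life 9.0 h → k = ln 2 / 9.0 = 0.07702 h⁻¹ = 1.848 d⁻¹.
15.40·exp(−k·t) = 9.2 → t = ln(15.40/9.2)/k = 24080 s = 6.688 h.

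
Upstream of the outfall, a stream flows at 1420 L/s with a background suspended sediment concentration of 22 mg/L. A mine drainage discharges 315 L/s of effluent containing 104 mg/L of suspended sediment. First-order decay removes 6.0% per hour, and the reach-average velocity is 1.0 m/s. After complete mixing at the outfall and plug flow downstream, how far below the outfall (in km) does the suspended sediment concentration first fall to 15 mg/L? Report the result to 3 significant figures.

52.4 km

Conservation of mass: C = (1420·22.00 + 315.0·104.0) / 1735 = 64000/1735 = 36.89 mg/L.
6.0%/h lost → k = −ln(1 − 0.06) = 0.06188 h⁻¹.
Set 36.89·exp(−k·t) = 15 → t = ln(36.89/15)/k = 52350 s = 14.54 h.
Distance = v·t = 1.0·52350 = 52350 m = 52.35 km.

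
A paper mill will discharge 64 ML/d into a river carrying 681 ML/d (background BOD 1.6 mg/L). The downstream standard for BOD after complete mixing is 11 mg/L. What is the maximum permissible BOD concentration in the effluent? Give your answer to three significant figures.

111 mg/L

At the limit, (Qr·Cr + Qe·Cₑ)/(Qr + Qe) = 11:
Cₑ = (745.0·11 − 681.0·1.600) / 64.00 = 111.0 mg/L.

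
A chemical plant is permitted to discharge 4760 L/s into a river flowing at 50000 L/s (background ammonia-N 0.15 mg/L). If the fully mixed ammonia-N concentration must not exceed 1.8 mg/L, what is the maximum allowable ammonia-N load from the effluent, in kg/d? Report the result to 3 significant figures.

Mass balance at the limit: 50000·0.1500 + 4760·Cₑ = 54760·1.8 → Cₑ = 19.13 mg/L.
4760 L/s = 4.760 m³/s. Load = 4.760 m³/s × 19.13 g/m³ × 86 400 s/d = 7868 kg/d.

7870 kg/d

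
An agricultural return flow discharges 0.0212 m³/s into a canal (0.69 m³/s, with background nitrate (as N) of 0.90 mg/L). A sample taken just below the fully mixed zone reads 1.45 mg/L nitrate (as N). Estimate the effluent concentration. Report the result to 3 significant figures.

Mass balance: 0.6900·0.9000 + 0.02120·Cₑ = 0.7112·1.450
→ Cₑ = (0.7112·1.450 − 0.6900·0.9000) / 0.02120 = 19.35 mg/L.

19.4 mg/L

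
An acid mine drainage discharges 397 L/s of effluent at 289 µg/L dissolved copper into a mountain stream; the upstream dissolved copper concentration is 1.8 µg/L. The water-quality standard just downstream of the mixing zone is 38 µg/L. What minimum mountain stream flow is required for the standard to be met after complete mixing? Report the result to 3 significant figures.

2750 L/s

Set C_mix = 38: (Q·1.800 + 397.0·289.0) / (Q + 397.0) = 38
→ Q = 397.0·(289.0 − 38)/(38 − 1.800) = 2753 L/s.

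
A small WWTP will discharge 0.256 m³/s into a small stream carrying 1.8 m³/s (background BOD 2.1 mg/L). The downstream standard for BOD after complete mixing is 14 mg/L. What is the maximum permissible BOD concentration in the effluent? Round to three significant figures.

97.7 mg/L

At the limit, (Qr·Cr + Qe·Cₑ)/(Qr + Qe) = 14:
Cₑ = (2.056·14 − 1.800·2.100) / 0.2560 = 97.67 mg/L.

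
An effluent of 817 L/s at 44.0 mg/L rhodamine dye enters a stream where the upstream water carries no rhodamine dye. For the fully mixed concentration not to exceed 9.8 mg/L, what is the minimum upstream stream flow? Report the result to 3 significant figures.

Set C_mix = 9.8: (Q·0 + 817.0·44.00) / (Q + 817.0) = 9.8
→ Q = 817.0·(44.00 − 9.8)/(9.8 − 0) = 2851 L/s.

2850 L/s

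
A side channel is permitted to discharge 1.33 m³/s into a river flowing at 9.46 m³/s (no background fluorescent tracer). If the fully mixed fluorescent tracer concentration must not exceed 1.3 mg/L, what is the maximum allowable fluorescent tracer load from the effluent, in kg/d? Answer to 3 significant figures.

1210 kg/d

Mass balance at the limit: 9.460·0 + 1.330·Cₑ = 10.79·1.3 → Cₑ = 10.55 mg/L.
Load = 1.330 m³/s × 10.55 g/m³ × 86 400 s/d = 1212 kg/d.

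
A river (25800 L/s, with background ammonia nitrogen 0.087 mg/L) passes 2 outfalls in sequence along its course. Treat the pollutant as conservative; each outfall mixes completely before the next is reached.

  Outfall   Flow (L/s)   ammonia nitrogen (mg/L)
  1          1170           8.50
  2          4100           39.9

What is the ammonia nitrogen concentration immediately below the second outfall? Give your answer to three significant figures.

After outfall 1: Q = 25800 + 1170 = 26970 L/s; C = (25800·0.08700 + 1170·8.500)/26970 = 0.4520 mg/L.
After outfall 2: Q = 26970 + 4100 = 31070 L/s; C = (26970·0.4520 + 4100·39.90)/31070 = 5.658 mg/L.

5.66 mg/L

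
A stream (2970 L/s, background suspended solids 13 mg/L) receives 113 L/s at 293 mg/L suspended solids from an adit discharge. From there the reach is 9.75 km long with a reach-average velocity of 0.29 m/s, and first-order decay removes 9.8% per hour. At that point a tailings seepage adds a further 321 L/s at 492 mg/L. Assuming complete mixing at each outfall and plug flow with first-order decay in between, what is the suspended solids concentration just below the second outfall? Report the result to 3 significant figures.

54.4 mg/L

Mass balance: C = (2970·13.00 + 113.0·293.0) / 3083 = 71720/3083 = 23.26 mg/L; combined flow 3083 L/s.
Travel time t = 9.75·1000 / 0.29 = 33620 s = 9.339 h.
9.8%/h lost → k = −ln(1 − 0.098) = 0.1031 h⁻¹.
Applying C = C₀e^(−kt): 23.26 × 0.3817 = 8.878 mg/L.
Second outfall: C = (3083·8.878 + 321.0·492.0)/3404 = 54.44 mg/L.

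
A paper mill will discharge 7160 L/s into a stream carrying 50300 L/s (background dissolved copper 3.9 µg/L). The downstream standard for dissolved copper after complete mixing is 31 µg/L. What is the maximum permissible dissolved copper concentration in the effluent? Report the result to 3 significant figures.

At the limit, (Qr·Cr + Qe·Cₑ)/(Qr + Qe) = 31:
Cₑ = (57460·31 − 50300·3.900) / 7160 = 221.4 µg/L.

221 µg/L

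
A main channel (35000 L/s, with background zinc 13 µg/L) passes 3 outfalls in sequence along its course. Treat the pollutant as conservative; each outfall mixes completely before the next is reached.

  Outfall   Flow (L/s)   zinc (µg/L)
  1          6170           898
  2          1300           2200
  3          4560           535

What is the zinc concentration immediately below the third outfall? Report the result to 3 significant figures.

Below outfall 1: Q → 41170 L/s, C = (35000·13.00 + 6170·898.0)/41170 = 145.6 µg/L.
Below outfall 2: Q → 42470 L/s, C = (41170·145.6 + 1300·2200)/42470 = 208.5 µg/L.
Below outfall 3: Q → 47030 L/s, C = (42470·208.5 + 4560·535.0)/47030 = 240.2 µg/L.

240 µg/L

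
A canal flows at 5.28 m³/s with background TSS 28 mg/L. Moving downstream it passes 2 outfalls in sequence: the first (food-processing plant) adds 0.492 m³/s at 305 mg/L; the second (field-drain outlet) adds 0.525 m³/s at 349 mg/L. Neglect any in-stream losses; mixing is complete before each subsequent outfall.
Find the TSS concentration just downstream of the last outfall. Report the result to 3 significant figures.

76.4 mg/L

After outfall 1: Q = 5.280 + 0.4920 = 5.772 m³/s; C = (5.280·28.00 + 0.4920·305.0)/5.772 = 51.61 mg/L.
After outfall 2: Q = 5.772 + 0.5250 = 6.297 m³/s; C = (5.772·51.61 + 0.5250·349.0)/6.297 = 76.41 mg/L.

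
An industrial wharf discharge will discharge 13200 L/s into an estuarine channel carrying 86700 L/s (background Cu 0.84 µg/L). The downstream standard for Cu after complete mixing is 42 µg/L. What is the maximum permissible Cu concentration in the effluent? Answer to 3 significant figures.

At the limit, (Qr·Cr + Qe·Cₑ)/(Qr + Qe) = 42:
Cₑ = (99900·42 − 86700·0.8400) / 13200 = 312.3 µg/L.

312 µg/L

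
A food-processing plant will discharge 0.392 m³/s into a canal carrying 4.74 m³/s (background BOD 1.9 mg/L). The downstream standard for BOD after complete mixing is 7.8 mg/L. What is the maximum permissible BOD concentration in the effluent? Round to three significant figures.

79.1 mg/L

At the limit, (Qr·Cr + Qe·Cₑ)/(Qr + Qe) = 7.8:
Cₑ = (5.132·7.8 − 4.740·1.900) / 0.3920 = 79.14 mg/L.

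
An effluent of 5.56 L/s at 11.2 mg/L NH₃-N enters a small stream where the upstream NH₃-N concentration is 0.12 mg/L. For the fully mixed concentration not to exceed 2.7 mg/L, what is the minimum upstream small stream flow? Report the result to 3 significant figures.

Set C_mix = 2.7: (Q·0.1200 + 5.560·11.20) / (Q + 5.560) = 2.7
→ Q = 5.560·(11.20 − 2.7)/(2.7 − 0.1200) = 18.32 L/s.

18.3 L/s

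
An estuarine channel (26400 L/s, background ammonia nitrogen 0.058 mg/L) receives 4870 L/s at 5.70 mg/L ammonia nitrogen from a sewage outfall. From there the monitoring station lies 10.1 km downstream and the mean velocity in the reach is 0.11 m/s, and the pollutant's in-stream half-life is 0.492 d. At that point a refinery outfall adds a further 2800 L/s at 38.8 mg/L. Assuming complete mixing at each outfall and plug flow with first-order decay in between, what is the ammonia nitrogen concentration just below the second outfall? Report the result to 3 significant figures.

3.38 mg/L

After mixing, C = (26400·0.05800 + 4870·5.700) / 31270 = 29290/31270 = 0.9367 mg/L; combined flow 31270 L/s.
Travel time t = 10.1·1000 / 0.11 = 91820 s = 25.51 h.
Half-life 0.492 d → k = ln 2 / 0.492 = 1.409 d⁻¹.
After decay, C = 0.9367 × e^(−kt) = 0.9367 × 0.2238 = 0.2096 mg/L.
Second outfall: C = (31270·0.2096 + 2800·38.80)/34070 = 3.381 mg/L.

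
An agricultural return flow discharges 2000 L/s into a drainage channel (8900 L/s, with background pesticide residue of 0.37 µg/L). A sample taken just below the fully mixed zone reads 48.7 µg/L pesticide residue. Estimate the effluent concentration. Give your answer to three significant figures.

Mass balance: 8900·0.3700 + 2000·Cₑ = 10900·48.70
→ Cₑ = (10900·48.70 − 8900·0.3700) / 2000 = 263.8 µg/L.

264 µg/L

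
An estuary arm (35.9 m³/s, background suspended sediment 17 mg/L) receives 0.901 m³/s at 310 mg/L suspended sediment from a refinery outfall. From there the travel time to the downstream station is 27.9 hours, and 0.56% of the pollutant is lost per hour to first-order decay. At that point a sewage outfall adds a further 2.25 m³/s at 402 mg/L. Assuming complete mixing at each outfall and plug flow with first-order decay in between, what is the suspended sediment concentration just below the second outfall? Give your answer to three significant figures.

42.6 mg/L

After mixing, C = (35.90·17.00 + 0.9010·310.0) / 36.80 = 889.6/36.80 = 24.17 mg/L; combined flow 36.80 m³/s.
0.56%/h lost → k = −ln(1 − 0.0056) = 0.005616 h⁻¹.
After decay, C = 24.17 × e^(−kt) = 24.17 × 0.8550 = 20.67 mg/L.
At the second outfall, C = (36.80·20.67 + 2.250·402.0) / (36.80 + 2.250) = 42.64 mg/L.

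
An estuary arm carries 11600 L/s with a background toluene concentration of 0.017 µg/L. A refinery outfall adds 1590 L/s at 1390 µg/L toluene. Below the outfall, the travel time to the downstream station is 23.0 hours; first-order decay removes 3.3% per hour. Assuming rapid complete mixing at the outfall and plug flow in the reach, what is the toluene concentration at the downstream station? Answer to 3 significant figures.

77.4 µg/L

Mass balance: C = (11600·0.01700 + 1590·1390) / 13190 = 2210000/13190 = 167.6 µg/L.
3.3%/h lost → k = −ln(1 − 0.033) = 0.03356 h⁻¹.
Applying C = C₀e^(−kt): 167.6 × 0.4622 = 77.45 µg/L.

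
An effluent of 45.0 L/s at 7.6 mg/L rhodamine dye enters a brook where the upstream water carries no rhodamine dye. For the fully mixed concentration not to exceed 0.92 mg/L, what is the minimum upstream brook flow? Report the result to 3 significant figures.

Set C_mix = 0.92: (Q·0 + 45.00·7.600) / (Q + 45.00) = 0.92
→ Q = 45.00·(7.600 − 0.92)/(0.92 − 0) = 326.7 L/s.

327 L/s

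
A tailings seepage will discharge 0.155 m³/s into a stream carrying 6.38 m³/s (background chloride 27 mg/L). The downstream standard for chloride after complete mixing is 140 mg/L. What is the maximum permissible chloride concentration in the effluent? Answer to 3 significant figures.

At the limit, (Qr·Cr + Qe·Cₑ)/(Qr + Qe) = 140:
Cₑ = (6.535·140 − 6.380·27.00) / 0.1550 = 4791 mg/L.

4790 mg/L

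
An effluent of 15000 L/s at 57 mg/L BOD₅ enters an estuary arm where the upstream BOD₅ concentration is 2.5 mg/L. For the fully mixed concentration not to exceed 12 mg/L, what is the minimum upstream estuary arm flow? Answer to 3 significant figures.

71100 L/s

Set C_mix = 12: (Q·2.500 + 15000·57.00) / (Q + 15000) = 12
→ Q = 15000·(57.00 − 12)/(12 − 2.500) = 71050 L/s.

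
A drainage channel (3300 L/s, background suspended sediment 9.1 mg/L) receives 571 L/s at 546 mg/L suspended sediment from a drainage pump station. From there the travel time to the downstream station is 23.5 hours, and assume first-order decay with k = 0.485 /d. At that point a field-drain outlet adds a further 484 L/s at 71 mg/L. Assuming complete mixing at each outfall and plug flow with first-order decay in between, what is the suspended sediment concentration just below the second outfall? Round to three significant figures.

56.7 mg/L

Mass balance: C = (3300·9.100 + 571.0·546.0) / 3871 = 341800/3871 = 88.30 mg/L; combined flow 3871 L/s.
First-order decay: C = 88.30·exp(−k·t) = 88.30·0.6219 = 54.92 mg/L.
At the second outfall, C = (3871·54.92 + 484.0·71.00) / (3871 + 484.0) = 56.70 mg/L.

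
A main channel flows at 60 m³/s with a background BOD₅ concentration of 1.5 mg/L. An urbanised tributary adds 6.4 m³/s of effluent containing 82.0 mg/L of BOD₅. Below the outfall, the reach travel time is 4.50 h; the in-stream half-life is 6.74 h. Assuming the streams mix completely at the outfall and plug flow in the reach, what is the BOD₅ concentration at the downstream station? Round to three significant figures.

5.83 mg/L

Mixed concentration C = ΣQC/ΣQ = (60.00·1.500 + 6.400·82.00) / 66.40 = 614.8/66.40 = 9.259 mg/L.
Half-life 6.74 h → k = ln 2 / 6.74 = 0.1028 h⁻¹ = 2.468 d⁻¹.
First-order decay: C = 9.259·exp(−k·t) = 9.259·0.6295 = 5.829 mg/L.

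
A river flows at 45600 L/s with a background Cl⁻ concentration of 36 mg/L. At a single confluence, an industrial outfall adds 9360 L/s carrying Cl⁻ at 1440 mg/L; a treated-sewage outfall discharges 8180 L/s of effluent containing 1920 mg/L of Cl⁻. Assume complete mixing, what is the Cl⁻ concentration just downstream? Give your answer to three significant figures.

488 mg/L

Conservation of mass: C = (45600·36.00 + 9360·1440 + 8180·1920) / 63140 = 30830000/63140 = 488.2 mg/L.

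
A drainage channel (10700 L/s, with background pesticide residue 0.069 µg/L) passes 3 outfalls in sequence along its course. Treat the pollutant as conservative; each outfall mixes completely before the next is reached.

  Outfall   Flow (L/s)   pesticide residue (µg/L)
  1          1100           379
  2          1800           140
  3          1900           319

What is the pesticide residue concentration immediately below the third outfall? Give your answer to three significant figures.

Outfall 1: combined Q = 11800 L/s; C = (10700·0.06900 + 1100·379.0)/11800 = 35.39 µg/L.
Outfall 2: combined Q = 13600 L/s; C = (11800·35.39 + 1800·140.0)/13600 = 49.24 µg/L.
Outfall 3: combined Q = 15500 L/s; C = (13600·49.24 + 1900·319.0)/15500 = 82.31 µg/L.

82.3 µg/L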